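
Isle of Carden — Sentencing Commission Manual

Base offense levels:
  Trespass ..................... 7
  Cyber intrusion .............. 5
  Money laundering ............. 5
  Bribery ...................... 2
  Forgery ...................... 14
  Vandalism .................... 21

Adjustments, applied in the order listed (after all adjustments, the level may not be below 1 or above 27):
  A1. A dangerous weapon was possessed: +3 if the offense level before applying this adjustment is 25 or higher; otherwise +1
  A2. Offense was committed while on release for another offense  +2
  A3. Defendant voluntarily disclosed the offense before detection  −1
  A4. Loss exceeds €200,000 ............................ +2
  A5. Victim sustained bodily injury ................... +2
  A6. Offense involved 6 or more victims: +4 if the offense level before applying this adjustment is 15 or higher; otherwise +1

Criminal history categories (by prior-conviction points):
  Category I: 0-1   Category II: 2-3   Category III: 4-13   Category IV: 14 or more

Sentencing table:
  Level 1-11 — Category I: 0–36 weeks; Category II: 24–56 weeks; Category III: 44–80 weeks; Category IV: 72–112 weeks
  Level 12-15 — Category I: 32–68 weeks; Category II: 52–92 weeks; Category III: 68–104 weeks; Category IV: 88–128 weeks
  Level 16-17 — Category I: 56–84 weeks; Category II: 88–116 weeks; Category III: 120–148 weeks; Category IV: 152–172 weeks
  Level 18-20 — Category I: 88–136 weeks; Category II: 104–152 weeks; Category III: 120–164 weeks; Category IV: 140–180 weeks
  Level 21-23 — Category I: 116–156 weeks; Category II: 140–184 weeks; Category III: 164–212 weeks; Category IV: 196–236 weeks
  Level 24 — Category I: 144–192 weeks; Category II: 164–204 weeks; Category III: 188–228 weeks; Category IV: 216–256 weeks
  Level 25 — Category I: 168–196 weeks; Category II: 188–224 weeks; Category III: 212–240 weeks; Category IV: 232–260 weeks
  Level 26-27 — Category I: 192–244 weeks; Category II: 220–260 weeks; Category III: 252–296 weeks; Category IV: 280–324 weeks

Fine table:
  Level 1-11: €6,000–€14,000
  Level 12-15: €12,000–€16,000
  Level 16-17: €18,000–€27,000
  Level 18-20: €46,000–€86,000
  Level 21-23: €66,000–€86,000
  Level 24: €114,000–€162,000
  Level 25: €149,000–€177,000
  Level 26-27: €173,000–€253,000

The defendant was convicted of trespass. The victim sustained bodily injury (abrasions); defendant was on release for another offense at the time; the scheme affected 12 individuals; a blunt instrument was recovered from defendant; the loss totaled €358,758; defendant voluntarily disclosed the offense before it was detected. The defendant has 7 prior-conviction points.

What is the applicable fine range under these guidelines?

€12,000–€16,000

Base offense level for trespass: 7.
A1 applies (level before this adjustment is 7 < 25, so +1): 7 + 1 = 8.
A2 applies: 8 + 2 = 10.
A3 applies: 10 − 1 = 9.
A4 applies: 9 + 2 = 11.
A5 applies: 11 + 2 = 13.
A6 applies (level before this adjustment is 13 < 15, so +1): 13 + 1 = 14.
Final offense level: 14.
Level 14 falls in the 12-15 band.
Fine table: Level 12-15 → €12,000–€16,000.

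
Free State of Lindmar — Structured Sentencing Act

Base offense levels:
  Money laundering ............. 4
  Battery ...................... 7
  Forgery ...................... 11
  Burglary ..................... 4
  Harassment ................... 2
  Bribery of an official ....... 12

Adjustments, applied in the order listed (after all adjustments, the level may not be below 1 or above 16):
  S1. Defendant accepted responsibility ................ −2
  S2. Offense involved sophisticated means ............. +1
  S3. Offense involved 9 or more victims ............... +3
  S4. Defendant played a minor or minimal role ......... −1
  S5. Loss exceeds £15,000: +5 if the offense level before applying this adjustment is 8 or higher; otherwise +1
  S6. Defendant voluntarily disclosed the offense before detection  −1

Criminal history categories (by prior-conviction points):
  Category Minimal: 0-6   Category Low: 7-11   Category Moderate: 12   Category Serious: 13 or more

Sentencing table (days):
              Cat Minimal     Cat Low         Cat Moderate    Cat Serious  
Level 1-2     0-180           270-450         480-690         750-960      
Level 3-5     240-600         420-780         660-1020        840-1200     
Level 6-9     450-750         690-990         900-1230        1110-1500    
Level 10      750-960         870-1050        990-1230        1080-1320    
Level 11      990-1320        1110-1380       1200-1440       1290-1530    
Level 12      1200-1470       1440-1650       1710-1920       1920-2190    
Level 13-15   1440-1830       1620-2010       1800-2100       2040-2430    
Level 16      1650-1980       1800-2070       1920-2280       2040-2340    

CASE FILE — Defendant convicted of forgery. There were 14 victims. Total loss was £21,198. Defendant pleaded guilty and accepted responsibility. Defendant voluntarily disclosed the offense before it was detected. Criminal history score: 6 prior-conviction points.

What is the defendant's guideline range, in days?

1650-1980 days

Base offense level for forgery: 11.
S1 applies: 11 − 2 = 9.
S3 applies: 9 + 3 = 12.
S5 applies (level before this adjustment is 12 ≥ 8, so +5): 12 + 5 = 17.
S6 applies: 17 − 1 = 16.
Final offense level: 16.
Criminal history: 6 prior points → Category Minimal (0-6).
Level 16 falls in the 16 band.
Grid: Level 16 × Category Minimal = 1650-1980 days.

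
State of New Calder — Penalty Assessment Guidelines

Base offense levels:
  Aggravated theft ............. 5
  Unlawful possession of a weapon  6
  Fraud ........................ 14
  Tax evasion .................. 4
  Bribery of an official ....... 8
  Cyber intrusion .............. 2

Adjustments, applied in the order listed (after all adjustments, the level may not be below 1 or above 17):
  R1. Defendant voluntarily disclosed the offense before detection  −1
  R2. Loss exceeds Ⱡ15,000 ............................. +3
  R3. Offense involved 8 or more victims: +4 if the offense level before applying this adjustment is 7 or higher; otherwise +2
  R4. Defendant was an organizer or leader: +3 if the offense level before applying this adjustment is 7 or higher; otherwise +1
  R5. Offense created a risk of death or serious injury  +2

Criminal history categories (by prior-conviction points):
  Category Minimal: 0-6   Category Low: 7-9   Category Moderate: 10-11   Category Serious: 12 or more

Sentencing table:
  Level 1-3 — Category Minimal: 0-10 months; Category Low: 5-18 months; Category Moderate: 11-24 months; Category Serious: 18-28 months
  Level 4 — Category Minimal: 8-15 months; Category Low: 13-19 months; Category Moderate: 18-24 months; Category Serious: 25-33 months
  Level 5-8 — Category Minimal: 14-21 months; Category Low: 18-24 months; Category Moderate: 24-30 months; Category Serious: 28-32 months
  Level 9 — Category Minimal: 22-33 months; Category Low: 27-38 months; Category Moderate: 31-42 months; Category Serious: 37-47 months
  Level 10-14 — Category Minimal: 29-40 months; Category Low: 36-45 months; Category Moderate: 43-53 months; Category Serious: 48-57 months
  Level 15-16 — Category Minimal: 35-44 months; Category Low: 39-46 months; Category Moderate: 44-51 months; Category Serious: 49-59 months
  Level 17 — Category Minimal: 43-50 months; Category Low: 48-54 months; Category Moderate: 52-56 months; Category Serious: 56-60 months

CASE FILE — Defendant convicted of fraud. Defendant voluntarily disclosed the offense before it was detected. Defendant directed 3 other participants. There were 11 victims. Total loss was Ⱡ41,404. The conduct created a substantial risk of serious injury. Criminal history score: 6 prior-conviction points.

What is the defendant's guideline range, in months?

43-50 months

Base offense level for fraud: 14.
R1 applies: 14 − 1 = 13.
R2 applies: 13 + 3 = 16.
R3 applies (level before this adjustment is 16 ≥ 7, so +4): 16 + 4 = 20.
R4 applies (level before this adjustment is 20 ≥ 7, so +3): 20 + 3 = 23.
R5 applies: 23 + 2 = 25.
Level 25 exceeds the maximum of 17; capped at 17.
Final offense level: 17.
Criminal history: 6 prior points → Category Minimal (0-6).
Level 17 falls in the 17 band.
Grid: Level 17 × Category Minimal = 43-50 months.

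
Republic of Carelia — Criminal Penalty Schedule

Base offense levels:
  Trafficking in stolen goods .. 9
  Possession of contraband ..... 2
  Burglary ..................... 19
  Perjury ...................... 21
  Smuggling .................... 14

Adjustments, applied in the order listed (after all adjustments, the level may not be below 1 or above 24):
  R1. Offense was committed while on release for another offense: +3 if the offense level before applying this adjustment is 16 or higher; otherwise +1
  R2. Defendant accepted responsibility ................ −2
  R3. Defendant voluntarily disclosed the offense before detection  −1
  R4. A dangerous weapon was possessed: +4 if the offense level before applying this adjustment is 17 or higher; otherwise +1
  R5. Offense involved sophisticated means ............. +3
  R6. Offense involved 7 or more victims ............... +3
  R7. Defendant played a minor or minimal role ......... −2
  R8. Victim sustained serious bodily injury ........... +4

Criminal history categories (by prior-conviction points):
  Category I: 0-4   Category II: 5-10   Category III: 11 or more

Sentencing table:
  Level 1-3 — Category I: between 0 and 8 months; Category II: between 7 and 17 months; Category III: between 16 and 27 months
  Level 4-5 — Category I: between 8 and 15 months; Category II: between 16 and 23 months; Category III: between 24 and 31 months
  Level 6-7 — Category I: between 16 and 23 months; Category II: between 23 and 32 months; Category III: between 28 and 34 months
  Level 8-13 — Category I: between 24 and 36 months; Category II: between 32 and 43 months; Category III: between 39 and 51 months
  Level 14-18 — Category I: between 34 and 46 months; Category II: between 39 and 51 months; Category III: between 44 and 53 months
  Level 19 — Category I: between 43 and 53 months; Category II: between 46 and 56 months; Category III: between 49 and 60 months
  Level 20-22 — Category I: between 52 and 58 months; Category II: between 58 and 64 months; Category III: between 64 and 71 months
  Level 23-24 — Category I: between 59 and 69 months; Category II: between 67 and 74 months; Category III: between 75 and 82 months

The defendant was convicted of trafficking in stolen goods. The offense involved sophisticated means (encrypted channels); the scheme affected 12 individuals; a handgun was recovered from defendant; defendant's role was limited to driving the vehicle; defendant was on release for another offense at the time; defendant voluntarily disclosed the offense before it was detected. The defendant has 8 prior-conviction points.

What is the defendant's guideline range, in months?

39-51 months

Base offense level for trafficking in stolen goods: 9.
R1 applies (level before this adjustment is 9 < 16, so +1): 9 + 1 = 10.
R2 does not apply.
R3 applies: 10 − 1 = 9.
R4 applies (level before this adjustment is 9 < 17, so +1): 9 + 1 = 10.
R5 applies: 10 + 3 = 13.
R6 applies: 13 + 3 = 16.
R7 applies: 16 − 2 = 14.
Final offense level: 14.
Criminal history: 8 prior points → Category II (5-10).
Level 14 falls in the 14-18 band.
Grid: Level 14-18 × Category II = 39-51 months.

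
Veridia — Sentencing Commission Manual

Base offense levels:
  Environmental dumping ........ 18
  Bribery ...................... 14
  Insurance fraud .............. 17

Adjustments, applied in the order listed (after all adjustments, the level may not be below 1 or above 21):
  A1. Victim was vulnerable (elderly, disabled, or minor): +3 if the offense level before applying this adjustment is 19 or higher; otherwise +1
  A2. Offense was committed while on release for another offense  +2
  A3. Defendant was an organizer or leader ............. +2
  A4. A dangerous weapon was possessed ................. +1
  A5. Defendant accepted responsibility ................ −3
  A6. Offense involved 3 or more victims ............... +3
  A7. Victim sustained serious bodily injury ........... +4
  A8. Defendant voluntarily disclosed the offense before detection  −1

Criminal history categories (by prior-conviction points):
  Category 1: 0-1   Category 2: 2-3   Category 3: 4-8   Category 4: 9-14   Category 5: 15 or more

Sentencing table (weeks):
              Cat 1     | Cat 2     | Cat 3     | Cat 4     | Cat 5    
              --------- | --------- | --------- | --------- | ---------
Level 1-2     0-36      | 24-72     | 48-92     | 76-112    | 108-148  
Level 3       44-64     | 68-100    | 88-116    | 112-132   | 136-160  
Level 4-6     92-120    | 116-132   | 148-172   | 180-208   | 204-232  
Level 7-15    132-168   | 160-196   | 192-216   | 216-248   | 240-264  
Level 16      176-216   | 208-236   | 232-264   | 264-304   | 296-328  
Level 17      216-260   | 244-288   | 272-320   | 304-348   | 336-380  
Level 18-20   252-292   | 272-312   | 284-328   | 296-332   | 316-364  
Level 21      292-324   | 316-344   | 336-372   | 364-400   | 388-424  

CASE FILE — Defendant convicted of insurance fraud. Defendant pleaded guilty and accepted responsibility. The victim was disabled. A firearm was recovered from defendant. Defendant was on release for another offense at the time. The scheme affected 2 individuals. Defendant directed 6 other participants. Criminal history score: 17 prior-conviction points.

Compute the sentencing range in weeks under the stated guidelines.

316-364 weeks

Base offense level for insurance fraud: 17.
A1 applies (level before this adjustment is 17 < 19, so +1): 17 + 1 = 18.
A2 applies: 18 + 2 = 20.
A3 applies: 20 + 2 = 22.
A4 applies: 22 + 1 = 23.
A5 applies: 23 − 3 = 20.
A7 does not apply.
A8 does not apply.
Final offense level: 20.
Criminal history: 17 prior points → Category 5 (15+).
Level 20 falls in the 18-20 band.
Grid: Level 18-20 × Category 5 = 316-364 weeks.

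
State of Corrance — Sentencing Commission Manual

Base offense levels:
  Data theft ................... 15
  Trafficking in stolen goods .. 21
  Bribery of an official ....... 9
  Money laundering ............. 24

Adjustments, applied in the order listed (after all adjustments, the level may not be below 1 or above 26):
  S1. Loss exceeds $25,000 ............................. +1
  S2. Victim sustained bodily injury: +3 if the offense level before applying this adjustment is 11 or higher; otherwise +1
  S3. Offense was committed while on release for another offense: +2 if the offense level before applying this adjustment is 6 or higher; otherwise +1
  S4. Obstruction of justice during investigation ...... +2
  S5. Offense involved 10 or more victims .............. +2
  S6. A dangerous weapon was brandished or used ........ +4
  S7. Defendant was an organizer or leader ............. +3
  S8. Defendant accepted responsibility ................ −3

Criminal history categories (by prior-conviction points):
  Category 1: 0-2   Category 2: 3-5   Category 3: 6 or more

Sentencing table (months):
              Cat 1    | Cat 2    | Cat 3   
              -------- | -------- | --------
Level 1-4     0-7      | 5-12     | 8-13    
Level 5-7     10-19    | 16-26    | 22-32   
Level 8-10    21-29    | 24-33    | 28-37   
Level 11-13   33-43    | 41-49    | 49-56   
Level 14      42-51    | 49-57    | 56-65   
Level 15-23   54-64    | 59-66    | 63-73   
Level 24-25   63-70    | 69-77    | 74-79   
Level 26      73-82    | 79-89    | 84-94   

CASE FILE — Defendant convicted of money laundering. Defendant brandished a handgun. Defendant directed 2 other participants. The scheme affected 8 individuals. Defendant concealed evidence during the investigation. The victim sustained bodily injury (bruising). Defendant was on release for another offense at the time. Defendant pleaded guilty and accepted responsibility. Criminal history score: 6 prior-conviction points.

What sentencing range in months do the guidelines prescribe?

84-94 months

Base offense level for money laundering: 24.
S2 applies (level before this adjustment is 24 ≥ 11, so +3): 24 + 3 = 27.
S3 applies (level before this adjustment is 27 ≥ 6, so +2): 27 + 2 = 29.
S4 applies: 29 + 2 = 31.
S5 does not apply.
S6 applies: 31 + 4 = 35.
S7 applies: 35 + 3 = 38.
S8 applies: 38 − 3 = 35.
Level 35 exceeds the maximum of 26; capped at 26.
Final offense level: 26.
Criminal history: 6 prior points → Category 3 (6+).
Level 26 falls in the 26 band.
Grid: Level 26 × Category 3 = 84-94 months.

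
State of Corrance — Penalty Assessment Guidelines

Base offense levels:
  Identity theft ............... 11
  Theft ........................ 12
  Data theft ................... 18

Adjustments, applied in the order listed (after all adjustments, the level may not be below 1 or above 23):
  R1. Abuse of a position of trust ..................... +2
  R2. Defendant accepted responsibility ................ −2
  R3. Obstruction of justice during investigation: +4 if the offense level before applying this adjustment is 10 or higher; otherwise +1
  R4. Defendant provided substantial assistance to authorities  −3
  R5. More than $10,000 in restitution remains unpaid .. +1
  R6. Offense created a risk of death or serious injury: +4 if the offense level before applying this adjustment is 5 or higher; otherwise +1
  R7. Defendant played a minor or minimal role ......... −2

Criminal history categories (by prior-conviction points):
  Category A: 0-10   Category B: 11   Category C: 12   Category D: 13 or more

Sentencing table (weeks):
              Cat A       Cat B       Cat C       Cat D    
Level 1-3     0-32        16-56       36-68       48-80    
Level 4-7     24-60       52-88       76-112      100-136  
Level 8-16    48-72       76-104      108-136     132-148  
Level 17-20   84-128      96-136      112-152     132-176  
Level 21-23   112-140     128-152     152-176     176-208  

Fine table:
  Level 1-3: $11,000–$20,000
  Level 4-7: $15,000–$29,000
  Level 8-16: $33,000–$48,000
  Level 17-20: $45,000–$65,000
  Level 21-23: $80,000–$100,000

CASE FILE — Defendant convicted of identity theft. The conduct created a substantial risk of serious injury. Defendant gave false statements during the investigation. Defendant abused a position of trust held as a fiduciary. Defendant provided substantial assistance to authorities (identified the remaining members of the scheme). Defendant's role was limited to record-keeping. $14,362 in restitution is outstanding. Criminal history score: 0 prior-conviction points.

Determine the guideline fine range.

$45,000–$65,000

Base offense level for identity theft: 11.
R1 applies: 11 + 2 = 13.
R3 applies (level before this adjustment is 13 ≥ 10, so +4): 13 + 4 = 17.
R4 applies: 17 − 3 = 14.
R5 applies: 14 + 1 = 15.
R6 applies (level before this adjustment is 15 ≥ 5, so +4): 15 + 4 = 19.
R7 applies: 19 − 2 = 17.
Final offense level: 17.
Level 17 falls in the 17-20 band.
Fine table: Level 17-20 → $45,000–$65,000.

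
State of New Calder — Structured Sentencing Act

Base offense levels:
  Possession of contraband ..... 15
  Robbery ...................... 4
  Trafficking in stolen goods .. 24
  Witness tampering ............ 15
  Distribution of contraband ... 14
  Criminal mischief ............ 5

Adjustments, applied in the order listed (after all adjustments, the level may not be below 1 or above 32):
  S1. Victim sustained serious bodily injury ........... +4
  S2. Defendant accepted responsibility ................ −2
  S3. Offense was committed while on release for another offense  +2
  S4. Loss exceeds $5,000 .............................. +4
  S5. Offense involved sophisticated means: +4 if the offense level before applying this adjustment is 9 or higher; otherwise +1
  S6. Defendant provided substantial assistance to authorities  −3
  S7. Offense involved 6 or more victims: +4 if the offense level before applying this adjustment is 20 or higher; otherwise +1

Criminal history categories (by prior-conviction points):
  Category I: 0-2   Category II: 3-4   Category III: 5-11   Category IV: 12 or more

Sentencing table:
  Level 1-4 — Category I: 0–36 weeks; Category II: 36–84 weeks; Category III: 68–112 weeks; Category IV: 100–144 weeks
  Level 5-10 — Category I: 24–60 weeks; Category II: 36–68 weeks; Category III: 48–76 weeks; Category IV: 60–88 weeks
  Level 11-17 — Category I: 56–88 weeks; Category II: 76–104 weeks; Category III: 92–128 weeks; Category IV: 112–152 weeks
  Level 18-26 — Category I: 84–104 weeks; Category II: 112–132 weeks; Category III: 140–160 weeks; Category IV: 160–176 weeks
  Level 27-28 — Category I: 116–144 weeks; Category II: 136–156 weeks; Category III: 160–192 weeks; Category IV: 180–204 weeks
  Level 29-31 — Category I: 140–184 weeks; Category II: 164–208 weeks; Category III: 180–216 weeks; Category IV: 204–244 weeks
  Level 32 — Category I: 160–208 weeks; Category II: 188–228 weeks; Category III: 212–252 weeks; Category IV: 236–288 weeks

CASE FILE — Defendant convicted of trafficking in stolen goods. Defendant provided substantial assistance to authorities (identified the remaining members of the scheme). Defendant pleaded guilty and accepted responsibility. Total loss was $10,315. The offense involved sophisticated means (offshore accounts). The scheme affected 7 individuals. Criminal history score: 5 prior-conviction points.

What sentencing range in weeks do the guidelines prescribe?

180-216 weeks

Base offense level for trafficking in stolen goods: 24.
S2 applies: 24 − 2 = 22.
S3 does not apply.
S4 applies: 22 + 4 = 26.
S5 applies (level before this adjustment is 26 ≥ 9, so +4): 26 + 4 = 30.
S6 applies: 30 − 3 = 27.
S7 applies (level before this adjustment is 27 ≥ 20, so +4): 27 + 4 = 31.
Final offense level: 31.
Criminal history: 5 prior points → Category III (5-11).
Level 31 falls in the 29-31 band.
Grid: Level 29-31 × Category III = 180-216 weeks.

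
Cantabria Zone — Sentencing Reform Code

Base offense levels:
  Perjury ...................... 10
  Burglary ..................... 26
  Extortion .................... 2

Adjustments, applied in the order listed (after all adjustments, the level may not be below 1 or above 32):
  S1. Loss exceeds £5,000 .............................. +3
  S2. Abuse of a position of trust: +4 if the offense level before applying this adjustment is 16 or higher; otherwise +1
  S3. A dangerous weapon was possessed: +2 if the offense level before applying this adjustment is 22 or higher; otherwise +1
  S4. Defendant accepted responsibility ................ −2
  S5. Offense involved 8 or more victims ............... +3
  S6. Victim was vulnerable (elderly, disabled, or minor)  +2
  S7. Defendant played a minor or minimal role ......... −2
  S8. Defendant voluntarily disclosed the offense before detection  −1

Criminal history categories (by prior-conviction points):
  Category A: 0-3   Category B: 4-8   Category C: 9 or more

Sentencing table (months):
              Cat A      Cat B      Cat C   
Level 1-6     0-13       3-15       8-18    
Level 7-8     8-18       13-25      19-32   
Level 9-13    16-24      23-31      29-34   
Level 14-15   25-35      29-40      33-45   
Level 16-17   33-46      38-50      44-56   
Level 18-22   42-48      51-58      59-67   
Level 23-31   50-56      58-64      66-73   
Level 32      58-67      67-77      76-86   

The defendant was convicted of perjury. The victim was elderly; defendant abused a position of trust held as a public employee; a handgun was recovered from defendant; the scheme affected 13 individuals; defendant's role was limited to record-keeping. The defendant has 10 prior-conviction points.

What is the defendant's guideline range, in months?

33-45 months

Base offense level for perjury: 10.
S2 applies (level before this adjustment is 10 < 16, so +1): 10 + 1 = 11.
S3 applies (level before this adjustment is 11 < 22, so +1): 11 + 1 = 12.
S5 applies: 12 + 3 = 15.
S6 applies: 15 + 2 = 17.
S7 applies: 17 − 2 = 15.
S8 does not apply.
Final offense level: 15.
Criminal history: 10 prior points → Category C (9+).
Level 15 falls in the 14-15 band.
Grid: Level 14-15 × Category C = 33-45 months.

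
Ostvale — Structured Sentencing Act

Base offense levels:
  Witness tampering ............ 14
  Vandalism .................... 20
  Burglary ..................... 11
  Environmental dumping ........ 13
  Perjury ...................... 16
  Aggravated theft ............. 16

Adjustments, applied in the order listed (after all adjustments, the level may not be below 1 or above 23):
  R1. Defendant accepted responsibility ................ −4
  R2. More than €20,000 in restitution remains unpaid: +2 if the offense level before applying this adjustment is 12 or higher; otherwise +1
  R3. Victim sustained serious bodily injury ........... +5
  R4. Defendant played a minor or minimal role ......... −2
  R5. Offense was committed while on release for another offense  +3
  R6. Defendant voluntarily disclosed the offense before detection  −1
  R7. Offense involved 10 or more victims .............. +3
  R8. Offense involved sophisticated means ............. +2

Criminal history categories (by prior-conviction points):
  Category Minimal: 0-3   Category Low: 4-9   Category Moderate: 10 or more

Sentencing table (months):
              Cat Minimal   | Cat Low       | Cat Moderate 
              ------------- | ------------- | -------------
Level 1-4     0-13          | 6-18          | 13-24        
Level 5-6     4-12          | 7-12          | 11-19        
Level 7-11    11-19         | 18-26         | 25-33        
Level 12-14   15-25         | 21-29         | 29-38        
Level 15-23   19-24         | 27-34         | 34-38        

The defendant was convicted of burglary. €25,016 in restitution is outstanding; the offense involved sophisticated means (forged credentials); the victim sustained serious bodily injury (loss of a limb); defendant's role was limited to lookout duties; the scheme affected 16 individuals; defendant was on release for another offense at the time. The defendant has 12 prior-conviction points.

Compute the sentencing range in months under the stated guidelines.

34-38 months

Base offense level for burglary: 11.
R1 does not apply.
R2 applies (level before this adjustment is 11 < 12, so +1): 11 + 1 = 12.
R3 applies: 12 + 5 = 17.
R4 applies: 17 − 2 = 15.
R5 applies: 15 + 3 = 18.
R7 applies: 18 + 3 = 21.
R8 applies: 21 + 2 = 23.
Final offense level: 23.
Criminal history: 12 prior points → Category Moderate (10+).
Level 23 falls in the 15-23 band.
Grid: Level 15-23 × Category Moderate = 34-38 months.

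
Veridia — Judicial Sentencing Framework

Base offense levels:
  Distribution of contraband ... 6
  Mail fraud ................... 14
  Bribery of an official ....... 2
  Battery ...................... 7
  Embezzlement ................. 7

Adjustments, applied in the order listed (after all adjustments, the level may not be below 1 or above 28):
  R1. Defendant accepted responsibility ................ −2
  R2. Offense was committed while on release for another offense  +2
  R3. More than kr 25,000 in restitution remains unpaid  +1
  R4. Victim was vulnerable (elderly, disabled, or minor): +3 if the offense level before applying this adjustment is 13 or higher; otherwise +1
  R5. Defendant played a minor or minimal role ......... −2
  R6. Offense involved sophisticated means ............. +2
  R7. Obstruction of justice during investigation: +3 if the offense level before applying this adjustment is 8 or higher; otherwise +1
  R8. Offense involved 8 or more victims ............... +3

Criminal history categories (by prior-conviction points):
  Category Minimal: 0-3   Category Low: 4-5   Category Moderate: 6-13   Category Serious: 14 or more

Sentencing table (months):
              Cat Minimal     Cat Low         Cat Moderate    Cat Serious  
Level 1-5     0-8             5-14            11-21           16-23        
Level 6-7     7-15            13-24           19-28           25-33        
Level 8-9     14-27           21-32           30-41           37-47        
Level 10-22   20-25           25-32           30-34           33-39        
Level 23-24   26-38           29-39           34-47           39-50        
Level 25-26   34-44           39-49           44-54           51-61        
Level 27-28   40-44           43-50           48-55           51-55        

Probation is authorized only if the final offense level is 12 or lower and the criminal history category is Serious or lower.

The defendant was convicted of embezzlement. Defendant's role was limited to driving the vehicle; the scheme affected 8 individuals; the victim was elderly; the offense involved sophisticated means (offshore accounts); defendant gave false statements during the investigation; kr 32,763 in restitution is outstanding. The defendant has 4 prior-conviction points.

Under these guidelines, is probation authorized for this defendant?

Base offense level for embezzlement: 7.
R2 does not apply.
R3 applies: 7 + 1 = 8.
R4 applies (level before this adjustment is 8 < 13, so +1): 8 + 1 = 9.
R5 applies: 9 − 2 = 7.
R6 applies: 7 + 2 = 9.
R7 applies (level before this adjustment is 9 ≥ 8, so +3): 9 + 3 = 12.
R8 applies: 12 + 3 = 15.
Final offense level: 15.
Criminal history: 4 prior points → Category Low (4-5).
Level 15 falls in the 10-22 band.
Grid: Level 10-22 × Category Low = 25-32 months.
Probation check: level 15 > 12 and category Low ≤ Serious → not eligible.

No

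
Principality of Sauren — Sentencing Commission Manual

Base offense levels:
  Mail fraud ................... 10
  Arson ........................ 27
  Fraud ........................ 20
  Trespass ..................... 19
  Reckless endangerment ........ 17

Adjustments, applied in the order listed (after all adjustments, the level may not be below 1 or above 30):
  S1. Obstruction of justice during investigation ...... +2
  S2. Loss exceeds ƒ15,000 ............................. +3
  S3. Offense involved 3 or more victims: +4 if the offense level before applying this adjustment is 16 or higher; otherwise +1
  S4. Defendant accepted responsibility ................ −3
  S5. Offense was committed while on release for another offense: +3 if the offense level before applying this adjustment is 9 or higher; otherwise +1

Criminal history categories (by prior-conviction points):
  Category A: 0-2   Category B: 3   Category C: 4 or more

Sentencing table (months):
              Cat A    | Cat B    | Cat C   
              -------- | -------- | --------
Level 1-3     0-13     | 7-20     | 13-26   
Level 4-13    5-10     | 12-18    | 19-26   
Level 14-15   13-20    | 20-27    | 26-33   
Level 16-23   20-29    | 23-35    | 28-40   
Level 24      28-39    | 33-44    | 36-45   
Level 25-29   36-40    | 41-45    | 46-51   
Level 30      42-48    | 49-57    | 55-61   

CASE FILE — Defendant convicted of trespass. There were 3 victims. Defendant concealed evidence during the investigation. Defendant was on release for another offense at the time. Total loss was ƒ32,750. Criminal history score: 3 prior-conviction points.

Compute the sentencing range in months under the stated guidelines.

49-57 months

Base offense level for trespass: 19.
S1 applies: 19 + 2 = 21.
S2 applies: 21 + 3 = 24.
S3 applies (level before this adjustment is 24 ≥ 16, so +4): 24 + 4 = 28.
S5 applies (level before this adjustment is 28 ≥ 9, so +3): 28 + 3 = 31.
Level 31 exceeds the maximum of 30; capped at 30.
Final offense level: 30.
Criminal history: 3 prior points → Category B (3).
Level 30 falls in the 30 band.
Grid: Level 30 × Category B = 49-57 months.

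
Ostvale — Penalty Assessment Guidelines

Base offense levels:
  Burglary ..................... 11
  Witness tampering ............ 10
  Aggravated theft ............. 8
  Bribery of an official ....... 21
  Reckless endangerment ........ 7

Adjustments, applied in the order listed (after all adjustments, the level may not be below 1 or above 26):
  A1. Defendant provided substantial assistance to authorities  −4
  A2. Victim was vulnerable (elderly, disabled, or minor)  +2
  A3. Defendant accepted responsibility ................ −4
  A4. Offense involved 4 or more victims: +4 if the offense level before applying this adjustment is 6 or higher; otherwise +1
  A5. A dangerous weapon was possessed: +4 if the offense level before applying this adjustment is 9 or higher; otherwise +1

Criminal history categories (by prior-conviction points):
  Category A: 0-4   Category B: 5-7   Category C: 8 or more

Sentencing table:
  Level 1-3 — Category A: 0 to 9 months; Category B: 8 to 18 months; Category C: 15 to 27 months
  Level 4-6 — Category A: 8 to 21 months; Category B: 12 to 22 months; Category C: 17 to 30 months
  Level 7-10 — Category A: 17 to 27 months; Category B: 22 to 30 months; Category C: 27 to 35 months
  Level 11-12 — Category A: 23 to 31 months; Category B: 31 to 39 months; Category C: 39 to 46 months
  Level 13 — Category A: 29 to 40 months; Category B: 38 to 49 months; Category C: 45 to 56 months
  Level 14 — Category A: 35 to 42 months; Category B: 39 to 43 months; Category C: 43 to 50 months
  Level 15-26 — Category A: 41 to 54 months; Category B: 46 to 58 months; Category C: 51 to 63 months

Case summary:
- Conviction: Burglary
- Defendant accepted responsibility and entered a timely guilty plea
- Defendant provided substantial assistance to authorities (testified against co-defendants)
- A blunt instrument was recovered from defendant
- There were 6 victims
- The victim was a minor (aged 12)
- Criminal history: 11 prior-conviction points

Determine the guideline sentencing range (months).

Base offense level for burglary: 11.
A1 applies: 11 − 4 = 7.
A2 applies: 7 + 2 = 9.
A3 applies: 9 − 4 = 5.
A4 applies (level before this adjustment is 5 < 6, so +1): 5 + 1 = 6.
A5 applies (level before this adjustment is 6 < 9, so +1): 6 + 1 = 7.
Final offense level: 7.
Criminal history: 11 prior points → Category C (8+).
Level 7 falls in the 7-10 band.
Grid: Level 7-10 × Category C = 27-35 months.

27-35 months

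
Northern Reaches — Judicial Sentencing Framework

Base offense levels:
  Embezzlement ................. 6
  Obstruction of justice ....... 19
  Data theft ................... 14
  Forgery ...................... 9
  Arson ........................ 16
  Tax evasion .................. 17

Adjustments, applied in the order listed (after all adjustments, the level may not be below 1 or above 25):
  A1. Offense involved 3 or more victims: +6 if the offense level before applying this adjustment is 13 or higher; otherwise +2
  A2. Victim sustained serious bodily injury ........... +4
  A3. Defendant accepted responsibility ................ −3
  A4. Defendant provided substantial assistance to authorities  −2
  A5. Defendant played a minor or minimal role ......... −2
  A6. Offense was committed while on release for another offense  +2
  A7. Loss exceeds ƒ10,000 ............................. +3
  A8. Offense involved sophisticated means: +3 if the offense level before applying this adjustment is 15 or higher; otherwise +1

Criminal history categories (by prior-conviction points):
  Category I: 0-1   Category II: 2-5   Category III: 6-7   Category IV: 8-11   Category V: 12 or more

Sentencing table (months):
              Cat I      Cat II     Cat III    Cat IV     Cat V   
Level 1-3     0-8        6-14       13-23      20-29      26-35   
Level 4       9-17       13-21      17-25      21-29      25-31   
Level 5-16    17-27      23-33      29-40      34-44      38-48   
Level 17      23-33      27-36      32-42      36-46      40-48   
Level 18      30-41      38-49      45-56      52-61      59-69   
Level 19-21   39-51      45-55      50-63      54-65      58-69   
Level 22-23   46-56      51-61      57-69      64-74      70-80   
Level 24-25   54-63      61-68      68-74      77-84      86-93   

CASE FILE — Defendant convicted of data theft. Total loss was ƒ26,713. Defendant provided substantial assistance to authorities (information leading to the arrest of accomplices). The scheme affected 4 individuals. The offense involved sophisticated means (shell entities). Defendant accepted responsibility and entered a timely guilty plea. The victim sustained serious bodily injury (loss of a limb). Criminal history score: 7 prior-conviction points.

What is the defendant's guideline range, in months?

68-74 months

Base offense level for data theft: 14.
A1 applies (level before this adjustment is 14 ≥ 13, so +6): 14 + 6 = 20.
A2 applies: 20 + 4 = 24.
A3 applies: 24 − 3 = 21.
A4 applies: 21 − 2 = 19.
A5 does not apply.
A7 applies: 19 + 3 = 22.
A8 applies (level before this adjustment is 22 ≥ 15, so +3): 22 + 3 = 25.
Final offense level: 25.
Criminal history: 7 prior points → Category III (6-7).
Level 25 falls in the 24-25 band.
Grid: Level 24-25 × Category III = 68-74 months.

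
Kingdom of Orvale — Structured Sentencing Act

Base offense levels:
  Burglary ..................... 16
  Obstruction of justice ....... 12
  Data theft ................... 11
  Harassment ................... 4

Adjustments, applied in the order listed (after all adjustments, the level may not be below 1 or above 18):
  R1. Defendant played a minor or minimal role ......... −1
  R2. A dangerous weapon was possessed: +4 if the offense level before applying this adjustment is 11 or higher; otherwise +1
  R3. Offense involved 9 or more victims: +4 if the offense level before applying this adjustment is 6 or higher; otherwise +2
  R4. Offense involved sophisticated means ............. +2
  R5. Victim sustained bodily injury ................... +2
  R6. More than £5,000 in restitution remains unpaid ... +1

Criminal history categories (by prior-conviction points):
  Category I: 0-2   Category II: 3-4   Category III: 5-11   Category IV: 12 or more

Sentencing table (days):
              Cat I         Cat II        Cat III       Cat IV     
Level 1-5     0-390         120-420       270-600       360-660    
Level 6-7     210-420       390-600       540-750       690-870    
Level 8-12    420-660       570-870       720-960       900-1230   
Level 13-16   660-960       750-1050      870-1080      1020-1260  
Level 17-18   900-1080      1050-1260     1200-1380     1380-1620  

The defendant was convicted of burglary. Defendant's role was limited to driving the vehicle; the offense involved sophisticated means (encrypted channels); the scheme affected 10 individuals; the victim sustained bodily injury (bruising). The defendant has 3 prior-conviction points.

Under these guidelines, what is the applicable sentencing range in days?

1050-1260 days

Base offense level for burglary: 16.
R1 applies: 16 − 1 = 15.
R2 does not apply.
R3 applies (level before this adjustment is 15 ≥ 6, so +4): 15 + 4 = 19.
R4 applies: 19 + 2 = 21.
R5 applies: 21 + 2 = 23.
R6 does not apply.
Level 23 exceeds the maximum of 18; capped at 18.
Final offense level: 18.
Criminal history: 3 prior points → Category II (3-4).
Level 18 falls in the 17-18 band.
Grid: Level 17-18 × Category II = 1050-1260 days.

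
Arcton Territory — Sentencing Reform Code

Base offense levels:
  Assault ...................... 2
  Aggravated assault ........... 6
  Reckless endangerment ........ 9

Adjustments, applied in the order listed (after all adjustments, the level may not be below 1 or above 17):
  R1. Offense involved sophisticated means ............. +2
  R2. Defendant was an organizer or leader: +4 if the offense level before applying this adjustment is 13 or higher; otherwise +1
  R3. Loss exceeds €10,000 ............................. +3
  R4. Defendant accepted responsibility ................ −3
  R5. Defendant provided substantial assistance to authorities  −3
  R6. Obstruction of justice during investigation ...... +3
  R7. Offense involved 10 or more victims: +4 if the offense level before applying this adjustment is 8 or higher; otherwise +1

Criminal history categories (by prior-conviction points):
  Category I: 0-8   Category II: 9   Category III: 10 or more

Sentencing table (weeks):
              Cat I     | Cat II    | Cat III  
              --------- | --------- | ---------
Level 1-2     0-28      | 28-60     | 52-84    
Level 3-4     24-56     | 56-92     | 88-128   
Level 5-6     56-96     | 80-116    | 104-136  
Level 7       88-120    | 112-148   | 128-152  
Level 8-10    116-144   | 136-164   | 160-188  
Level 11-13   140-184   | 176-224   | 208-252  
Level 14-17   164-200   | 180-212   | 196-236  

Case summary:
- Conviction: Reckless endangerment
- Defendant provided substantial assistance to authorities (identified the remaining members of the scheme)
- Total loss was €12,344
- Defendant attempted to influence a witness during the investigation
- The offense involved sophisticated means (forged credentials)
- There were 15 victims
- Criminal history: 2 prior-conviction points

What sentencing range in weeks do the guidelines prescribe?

164-200 weeks

Base offense level for reckless endangerment: 9.
R1 applies: 9 + 2 = 11.
R2 does not apply.
R3 applies: 11 + 3 = 14.
R5 applies: 14 − 3 = 11.
R6 applies: 11 + 3 = 14.
R7 applies (level before this adjustment is 14 ≥ 8, so +4): 14 + 4 = 18.
Level 18 exceeds the maximum of 17; capped at 17.
Final offense level: 17.
Criminal history: 2 prior points → Category I (0-8).
Level 17 falls in the 14-17 band.
Grid: Level 14-17 × Category I = 164-200 weeks.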